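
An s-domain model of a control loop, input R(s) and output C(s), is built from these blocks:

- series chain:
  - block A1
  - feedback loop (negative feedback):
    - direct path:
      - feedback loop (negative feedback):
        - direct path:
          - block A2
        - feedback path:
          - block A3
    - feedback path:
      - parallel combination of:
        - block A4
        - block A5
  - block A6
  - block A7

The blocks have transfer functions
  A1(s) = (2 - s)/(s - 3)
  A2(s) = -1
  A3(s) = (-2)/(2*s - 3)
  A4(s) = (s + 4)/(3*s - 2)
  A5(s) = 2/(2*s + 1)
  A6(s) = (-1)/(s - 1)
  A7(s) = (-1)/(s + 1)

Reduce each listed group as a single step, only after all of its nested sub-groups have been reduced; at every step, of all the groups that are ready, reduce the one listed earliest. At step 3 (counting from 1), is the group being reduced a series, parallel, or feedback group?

Step 1: close the feedback loop around A2, A3
Step 2: parallel reduction of A4, A5
Step 3: apply the feedback formula to [A2/(1+A2*A3)], (A4+A5)
Step 4: combine A1, [[A2/(1+A2*A3)]/(1+[A2/(1+A2*A3)]*(A4+A5))], A6, A7 in series
Step 3: feedback.

Final answer: feedback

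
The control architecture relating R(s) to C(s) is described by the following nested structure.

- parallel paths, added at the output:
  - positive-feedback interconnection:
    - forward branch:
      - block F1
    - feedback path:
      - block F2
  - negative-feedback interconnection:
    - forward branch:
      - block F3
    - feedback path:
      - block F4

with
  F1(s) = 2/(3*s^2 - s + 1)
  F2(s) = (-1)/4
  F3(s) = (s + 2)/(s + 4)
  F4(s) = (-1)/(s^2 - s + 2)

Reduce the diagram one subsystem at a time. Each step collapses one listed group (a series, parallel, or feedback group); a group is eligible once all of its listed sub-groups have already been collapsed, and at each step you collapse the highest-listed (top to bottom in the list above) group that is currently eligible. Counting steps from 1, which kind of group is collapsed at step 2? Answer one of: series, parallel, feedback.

Reducing step by step:

Step 1: apply the feedback formula to F1, F2
Step 2: close the feedback loop around F3, F4
Step 3: parallel reduction of [F1/(1-F1*F2)], [F3/(1+F3*F4)]
So the answer for step 2 is feedback.

Answer: feedback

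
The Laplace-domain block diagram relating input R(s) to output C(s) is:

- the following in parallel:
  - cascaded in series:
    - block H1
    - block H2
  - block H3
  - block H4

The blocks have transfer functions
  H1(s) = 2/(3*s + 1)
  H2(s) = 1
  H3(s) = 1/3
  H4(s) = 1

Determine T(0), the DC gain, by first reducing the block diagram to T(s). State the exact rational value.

The answer is 10/3.

Reasoning:
Step 1 - cascade H1, H2 = 2/(3*s + 1)
Step 2 - reduce the parallel group (H1*H2), H3, H4 = (12*s + 10)/(9*s + 3)
DC gain: substitute s = 0 into T(s) from step 2: T(0) = 10/3.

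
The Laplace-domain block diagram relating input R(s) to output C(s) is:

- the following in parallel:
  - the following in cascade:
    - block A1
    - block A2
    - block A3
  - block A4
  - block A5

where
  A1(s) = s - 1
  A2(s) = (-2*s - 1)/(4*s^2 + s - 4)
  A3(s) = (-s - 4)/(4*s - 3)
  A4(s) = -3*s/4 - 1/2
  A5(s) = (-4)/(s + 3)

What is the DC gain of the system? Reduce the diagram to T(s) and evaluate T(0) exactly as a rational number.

The answer is -13/6.

Reasoning:
Step 1: cascade A1, A2, A3, giving (2*s^3 + 7*s^2 - 5*s - 4)/(16*s^3 - 8*s^2 - 19*s + 12)
Step 2: add (A1*A2*A3), A4, A5 (parallel), giving (-48*s^5 - 144*s^4 - 155*s^3 + 413*s^2 + 210*s - 312)/(64*s^4 + 160*s^3 - 172*s^2 - 180*s + 144)
Evaluating the step-2 result (the overall T(s)) at s = 0 gives T(0) = -312/144 = -13/6.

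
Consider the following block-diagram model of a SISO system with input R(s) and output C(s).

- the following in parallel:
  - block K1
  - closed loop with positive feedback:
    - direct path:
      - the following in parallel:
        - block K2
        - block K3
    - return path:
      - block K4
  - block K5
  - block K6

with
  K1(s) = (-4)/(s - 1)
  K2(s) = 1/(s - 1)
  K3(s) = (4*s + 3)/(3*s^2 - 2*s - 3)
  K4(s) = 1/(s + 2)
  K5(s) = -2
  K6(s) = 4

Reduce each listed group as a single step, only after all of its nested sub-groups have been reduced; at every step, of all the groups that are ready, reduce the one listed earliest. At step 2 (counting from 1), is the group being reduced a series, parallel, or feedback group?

Answer: feedback

Working:
Step 1 - parallel reduction of K2, K3
Step 2 - apply the feedback formula to (K2+K3), K4
Step 3 - reduce the parallel group K1, [(K2+K3)/(1-(K2+K3)*K4)], K5, K6
Step 2: feedback.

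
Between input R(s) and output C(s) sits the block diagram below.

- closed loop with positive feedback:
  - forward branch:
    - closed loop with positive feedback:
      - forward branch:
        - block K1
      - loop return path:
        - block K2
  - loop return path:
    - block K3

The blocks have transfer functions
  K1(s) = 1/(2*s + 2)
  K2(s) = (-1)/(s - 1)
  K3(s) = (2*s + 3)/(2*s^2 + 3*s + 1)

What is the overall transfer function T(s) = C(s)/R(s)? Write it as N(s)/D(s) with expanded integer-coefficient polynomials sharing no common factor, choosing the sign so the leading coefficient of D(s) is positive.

Answer: (2*s^3 + s^2 - 2*s - 1)/(4*s^4 + 6*s^3 - 2*s^2 - 4*s + 2)

Working:
Step 1: collapse the loop (K1 forward, K2 return), giving (s - 1)/(2*s^2 - 1)
Step 2: reduce the feedback loop with forward [K1/(1-K1*K2)] and return K3 - this is the overall T(s), already in the required normalized form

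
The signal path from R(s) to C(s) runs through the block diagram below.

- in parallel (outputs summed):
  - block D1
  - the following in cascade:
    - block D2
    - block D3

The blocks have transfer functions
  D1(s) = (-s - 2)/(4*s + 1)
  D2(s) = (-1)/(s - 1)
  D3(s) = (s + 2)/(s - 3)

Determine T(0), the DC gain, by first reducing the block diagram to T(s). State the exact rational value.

Answer: -8/3

Working:
(1) combine D2, D3 in series; result (-s - 2)/(s^2 - 4*s + 3)
(2) combine D1, (D2*D3) in parallel; result (-s^3 - 2*s^2 - 4*s - 8)/(4*s^3 - 15*s^2 + 8*s + 3)
The step-2 result is T(s). Setting s = 0: T(0) = -8/3.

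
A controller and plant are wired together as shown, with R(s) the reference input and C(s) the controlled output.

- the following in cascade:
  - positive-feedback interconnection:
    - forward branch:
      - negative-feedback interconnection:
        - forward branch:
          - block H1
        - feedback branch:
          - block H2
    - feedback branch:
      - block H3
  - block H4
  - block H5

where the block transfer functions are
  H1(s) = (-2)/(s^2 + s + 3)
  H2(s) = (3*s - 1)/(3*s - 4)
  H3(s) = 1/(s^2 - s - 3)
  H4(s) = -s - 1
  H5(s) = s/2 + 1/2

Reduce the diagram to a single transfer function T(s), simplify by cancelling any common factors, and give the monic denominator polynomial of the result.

First reduce the diagram to T(s).

Step 1. apply the feedback formula to H1, H2; result (8 - 6*s)/(3*s^3 - s^2 - s - 10)
Step 2. feedback reduction of [H1/(1+H1*H2)], H3; result (-6*s^3 + 14*s^2 + 10*s - 24)/(3*s^5 - 4*s^4 - 9*s^3 - 6*s^2 + 19*s + 22)
Step 3. reduce the series chain [[H1/(1+H1*H2)]/(1-[H1/(1+H1*H2)]*H3)], H4, H5; result (3*s^5 - s^4 - 16*s^3 - 5*s^2 + 19*s + 12)/(3*s^5 - 4*s^4 - 9*s^3 - 6*s^2 + 19*s + 22)
The result of step 3 is T(s) in lowest terms. Its denominator has leading coefficient 3; dividing the denominator through by 3 makes it monic.

Answer: s^5 - 4*s^4/3 - 3*s^3 - 2*s^2 + 19*s/3 + 22/3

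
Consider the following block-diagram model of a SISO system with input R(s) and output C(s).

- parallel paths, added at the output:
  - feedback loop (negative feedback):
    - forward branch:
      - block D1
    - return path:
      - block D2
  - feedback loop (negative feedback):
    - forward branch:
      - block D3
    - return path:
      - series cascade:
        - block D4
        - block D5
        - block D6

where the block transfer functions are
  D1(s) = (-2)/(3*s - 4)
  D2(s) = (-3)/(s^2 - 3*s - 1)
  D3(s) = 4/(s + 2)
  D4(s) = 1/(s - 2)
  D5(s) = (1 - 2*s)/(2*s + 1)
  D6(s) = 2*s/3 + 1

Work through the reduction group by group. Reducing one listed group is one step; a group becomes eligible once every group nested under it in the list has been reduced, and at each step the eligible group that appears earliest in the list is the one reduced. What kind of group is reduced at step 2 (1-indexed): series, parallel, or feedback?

The answer is series.

Reasoning:
[1] apply the feedback formula to D1, D2
[2] series reduction of D4, D5, D6
[3] feedback reduction of D3, (D4*D5*D6)
[4] add [D1/(1+D1*D2)], [D3/(1+D3*(D4*D5*D6))] (parallel)
So the answer for step 2 is series.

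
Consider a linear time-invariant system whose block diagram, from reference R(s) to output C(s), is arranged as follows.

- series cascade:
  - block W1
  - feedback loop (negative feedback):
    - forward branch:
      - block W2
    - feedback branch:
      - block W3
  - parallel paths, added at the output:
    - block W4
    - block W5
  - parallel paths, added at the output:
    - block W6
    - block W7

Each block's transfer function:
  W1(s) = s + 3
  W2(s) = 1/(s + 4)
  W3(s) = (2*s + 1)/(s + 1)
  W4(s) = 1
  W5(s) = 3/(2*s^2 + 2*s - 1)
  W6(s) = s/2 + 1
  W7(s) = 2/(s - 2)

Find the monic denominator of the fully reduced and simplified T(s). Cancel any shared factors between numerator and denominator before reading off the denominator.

First reduce the diagram to T(s).

Step 1 - apply the feedback formula to W2, W3: (s + 1)/(s^2 + 7*s + 5)
Step 2 - parallel reduction of W4, W5: (2*s^2 + 2*s + 2)/(2*s^2 + 2*s - 1)
Step 3 - sum the parallel branches W6, W7: s^2/(2*s - 4)
Step 4 - reduce the series chain W1, [W2/(1+W2*W3)], (W4+W5), (W6+W7): (s^6 + 5*s^5 + 8*s^4 + 7*s^3 + 3*s^2)/(2*s^5 + 12*s^4 - 9*s^3 - 43*s^2 - 11*s + 10)
T(s) is the step-4 result (common factors already cancelled). Leading coefficient of the denominator: 2. Divide through by 2 for the monic polynomial.

Answer: s^5 + 6*s^4 - 9*s^3/2 - 43*s^2/2 - 11*s/2 + 5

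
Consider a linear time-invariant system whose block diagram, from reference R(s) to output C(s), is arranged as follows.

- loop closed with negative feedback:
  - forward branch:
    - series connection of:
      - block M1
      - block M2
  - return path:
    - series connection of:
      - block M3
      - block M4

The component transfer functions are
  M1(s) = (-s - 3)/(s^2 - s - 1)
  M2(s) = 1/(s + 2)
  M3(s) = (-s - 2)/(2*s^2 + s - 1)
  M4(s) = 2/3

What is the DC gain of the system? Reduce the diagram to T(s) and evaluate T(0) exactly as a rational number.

Reducing step by step:

Step 1: combine M1, M2 in series = (-s - 3)/(s^3 + s^2 - 3*s - 2)
Step 2: cascade M3, M4 = (-2*s - 4)/(6*s^2 + 3*s - 3)
Step 3: collapse the loop ((M1*M2) forward, (M3*M4) return) = (-6*s^3 - 21*s^2 - 6*s + 9)/(6*s^5 + 9*s^4 - 18*s^3 - 22*s^2 + 13*s + 18)
Step 3 gives the overall T(s). Then T(0) = 9/18 = 1/2.

Answer: 1/2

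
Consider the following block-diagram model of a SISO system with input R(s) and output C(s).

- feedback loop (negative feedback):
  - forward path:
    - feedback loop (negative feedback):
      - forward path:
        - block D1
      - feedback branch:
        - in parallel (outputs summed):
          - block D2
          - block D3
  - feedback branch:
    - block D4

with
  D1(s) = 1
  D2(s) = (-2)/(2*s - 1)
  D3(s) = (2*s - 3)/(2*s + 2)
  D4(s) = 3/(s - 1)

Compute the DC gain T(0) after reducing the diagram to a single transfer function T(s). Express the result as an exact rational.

1. combine D2, D3 in parallel: (4*s^2 - 12*s - 1)/(4*s^2 + 2*s - 2)
2. reduce the feedback loop with forward D1 and return (D2+D3): (4*s^2 + 2*s - 2)/(8*s^2 - 10*s - 3)
3. reduce the feedback loop with forward [D1/(1+D1*(D2+D3))] and return D4: (4*s^3 - 2*s^2 - 4*s + 2)/(8*s^3 - 6*s^2 + 13*s - 3)
Evaluating the step-3 result (the overall T(s)) at s = 0 gives T(0) = 2/(-3) = -2/3.

Therefore the answer is -2/3.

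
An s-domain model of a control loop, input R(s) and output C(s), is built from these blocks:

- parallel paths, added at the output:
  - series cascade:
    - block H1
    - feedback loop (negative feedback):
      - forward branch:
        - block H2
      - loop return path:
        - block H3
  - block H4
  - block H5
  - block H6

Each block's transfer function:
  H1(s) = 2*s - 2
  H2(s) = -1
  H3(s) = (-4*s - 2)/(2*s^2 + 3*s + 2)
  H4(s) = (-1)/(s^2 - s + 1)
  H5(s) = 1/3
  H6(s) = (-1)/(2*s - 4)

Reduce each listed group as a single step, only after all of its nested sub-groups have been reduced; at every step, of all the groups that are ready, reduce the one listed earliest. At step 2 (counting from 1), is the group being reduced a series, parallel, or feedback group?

(1) close the feedback loop around H2, H3
(2) series reduction of H1, [H2/(1+H2*H3)]
(3) sum the parallel branches (H1*[H2/(1+H2*H3)]), H4, H5, H6
The group at step 2 is a series group.

Final answer: series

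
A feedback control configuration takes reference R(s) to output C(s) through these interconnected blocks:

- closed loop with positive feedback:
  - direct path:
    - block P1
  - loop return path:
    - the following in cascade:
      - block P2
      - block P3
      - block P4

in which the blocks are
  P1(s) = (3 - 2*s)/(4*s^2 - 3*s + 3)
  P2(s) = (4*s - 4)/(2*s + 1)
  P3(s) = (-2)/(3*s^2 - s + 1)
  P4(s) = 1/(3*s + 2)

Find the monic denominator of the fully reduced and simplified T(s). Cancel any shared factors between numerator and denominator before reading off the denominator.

The answer is s^6 + s^5/12 + 29*s^4/72 + 25*s^3/36 - s^2/9 + 49*s/72 - 1/4.

Reasoning:
Step 1: combine P2, P3, P4 in series, giving (8 - 8*s)/(18*s^4 + 15*s^3 + 5*s^2 + 5*s + 2)
Step 2: close the feedback loop around P1, (P2*P3*P4), giving (-36*s^5 + 24*s^4 + 35*s^3 + 5*s^2 + 11*s + 6)/(72*s^6 + 6*s^5 + 29*s^4 + 50*s^3 - 8*s^2 + 49*s - 18)
T(s) is the step-2 result (common factors already cancelled). Leading coefficient of the denominator: 72. Divide through by 72 for the monic polynomial.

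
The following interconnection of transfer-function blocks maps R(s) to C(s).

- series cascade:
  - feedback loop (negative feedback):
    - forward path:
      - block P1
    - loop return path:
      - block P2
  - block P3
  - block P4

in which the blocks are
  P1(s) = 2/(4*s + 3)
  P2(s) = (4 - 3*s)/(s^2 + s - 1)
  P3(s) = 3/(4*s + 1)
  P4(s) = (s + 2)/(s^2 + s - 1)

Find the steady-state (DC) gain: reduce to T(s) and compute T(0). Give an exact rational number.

Step 1: close the feedback loop around P1, P2 gives (2*s^2 + 2*s - 2)/(4*s^3 + 7*s^2 - 7*s + 5)
Step 2: multiply [P1/(1+P1*P2)], P3, P4 (series) gives (6*s + 12)/(16*s^4 + 32*s^3 - 21*s^2 + 13*s + 5)
Evaluating the step-2 result (the overall T(s)) at s = 0 gives T(0) = 12/5.

Final answer: 12/5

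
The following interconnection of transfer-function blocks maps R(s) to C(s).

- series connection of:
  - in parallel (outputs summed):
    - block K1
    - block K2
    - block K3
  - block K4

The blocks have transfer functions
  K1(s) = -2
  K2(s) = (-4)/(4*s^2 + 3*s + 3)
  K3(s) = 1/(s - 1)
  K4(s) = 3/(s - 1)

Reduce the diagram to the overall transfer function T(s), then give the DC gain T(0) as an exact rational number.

[1] combine K1, K2, K3 in parallel gives (-8*s^3 + 6*s^2 - s + 13)/(4*s^3 - s^2 - 3)
[2] series reduction of (K1+K2+K3), K4 gives (-24*s^3 + 18*s^2 - 3*s + 39)/(4*s^4 - 5*s^3 + s^2 - 3*s + 3)
Step 2 gives the overall T(s). Then T(0) = 39/3 = 13.

Answer: 13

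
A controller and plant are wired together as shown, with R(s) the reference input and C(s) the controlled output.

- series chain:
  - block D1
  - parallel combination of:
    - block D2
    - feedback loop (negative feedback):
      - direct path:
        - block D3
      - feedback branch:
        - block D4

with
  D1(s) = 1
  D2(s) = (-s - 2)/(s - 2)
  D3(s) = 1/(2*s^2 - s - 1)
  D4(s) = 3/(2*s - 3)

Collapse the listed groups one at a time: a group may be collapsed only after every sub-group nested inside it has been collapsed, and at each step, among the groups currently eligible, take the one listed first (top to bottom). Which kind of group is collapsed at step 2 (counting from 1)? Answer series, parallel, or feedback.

Reducing step by step:

(1) close the feedback loop around D3, D4
(2) add D2, [D3/(1+D3*D4)] (parallel)
(3) series reduction of D1, (D2+[D3/(1+D3*D4)])
Step 2 collapses a parallel group.

Answer: parallel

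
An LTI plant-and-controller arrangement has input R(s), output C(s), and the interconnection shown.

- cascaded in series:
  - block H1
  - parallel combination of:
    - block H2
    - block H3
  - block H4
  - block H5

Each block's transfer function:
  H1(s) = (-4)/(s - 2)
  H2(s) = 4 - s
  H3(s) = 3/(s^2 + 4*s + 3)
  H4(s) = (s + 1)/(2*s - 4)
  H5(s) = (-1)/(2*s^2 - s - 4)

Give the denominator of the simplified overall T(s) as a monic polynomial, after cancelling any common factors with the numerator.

[1] add H2, H3 (parallel); result (-s^3 + 13*s + 15)/(s^2 + 4*s + 3)
[2] multiply H1, (H2+H3), H4, H5 (series); result (-2*s^3 + 26*s + 30)/(2*s^5 - 3*s^4 - 19*s^3 + 36*s^2 + 20*s - 48)
No further cancellation is possible in the step-2 result, so that is T(s). Its denominator becomes monic after dividing by the leading coefficient 2.

Answer: s^5 - 3*s^4/2 - 19*s^3/2 + 18*s^2 + 10*s - 24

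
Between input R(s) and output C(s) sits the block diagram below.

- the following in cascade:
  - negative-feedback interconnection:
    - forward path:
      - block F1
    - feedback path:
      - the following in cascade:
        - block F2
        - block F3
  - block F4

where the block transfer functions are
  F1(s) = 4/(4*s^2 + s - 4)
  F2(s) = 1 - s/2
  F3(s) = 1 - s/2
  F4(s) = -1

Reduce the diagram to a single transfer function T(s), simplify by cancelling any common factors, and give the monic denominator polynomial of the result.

Answer: s^2 - 3*s/5

Working:
Step 1 - reduce the series chain F2, F3 = s^2/4 - s + 1
Step 2 - close the feedback loop around F1, (F2*F3) = 4/(5*s^2 - 3*s)
Step 3 - combine [F1/(1+F1*(F2*F3))], F4 in series = (-4)/(5*s^2 - 3*s)
That last expression is T(s), already simplified. Scaling its denominator by 1/5 (the reciprocal of the leading coefficient) yields the monic denominator.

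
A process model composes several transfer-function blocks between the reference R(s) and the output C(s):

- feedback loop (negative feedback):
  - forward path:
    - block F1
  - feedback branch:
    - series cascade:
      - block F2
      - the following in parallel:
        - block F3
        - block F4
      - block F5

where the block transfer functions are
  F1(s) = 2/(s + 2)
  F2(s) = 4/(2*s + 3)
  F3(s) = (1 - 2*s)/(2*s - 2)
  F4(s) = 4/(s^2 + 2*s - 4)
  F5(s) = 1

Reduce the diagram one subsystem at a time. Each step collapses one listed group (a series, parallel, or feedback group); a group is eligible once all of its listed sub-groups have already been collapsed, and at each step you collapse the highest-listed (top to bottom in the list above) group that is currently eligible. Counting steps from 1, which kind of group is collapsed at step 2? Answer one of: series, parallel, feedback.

[1] reduce the parallel group F3, F4
[2] multiply F2, (F3+F4), F5 (series)
[3] reduce the feedback loop with forward F1 and return (F2*(F3+F4)*F5)
At step 2 the group reduced is series.

Therefore the answer is series.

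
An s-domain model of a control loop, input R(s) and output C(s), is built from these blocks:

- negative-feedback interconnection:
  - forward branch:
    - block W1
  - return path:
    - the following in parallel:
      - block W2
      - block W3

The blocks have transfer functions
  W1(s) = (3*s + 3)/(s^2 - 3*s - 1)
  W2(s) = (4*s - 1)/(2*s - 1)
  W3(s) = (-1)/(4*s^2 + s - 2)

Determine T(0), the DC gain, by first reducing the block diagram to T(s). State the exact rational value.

Step 1 - combine W2, W3 in parallel = (16*s^3 - 11*s + 3)/(8*s^3 - 2*s^2 - 5*s + 2)
Step 2 - apply the feedback formula to W1, (W2+W3) = (24*s^4 + 18*s^3 - 21*s^2 - 9*s + 6)/(8*s^5 + 22*s^4 + 41*s^3 - 14*s^2 - 25*s + 7)
Step 2 gives the overall T(s). Then T(0) = 6/7.

Answer: 6/7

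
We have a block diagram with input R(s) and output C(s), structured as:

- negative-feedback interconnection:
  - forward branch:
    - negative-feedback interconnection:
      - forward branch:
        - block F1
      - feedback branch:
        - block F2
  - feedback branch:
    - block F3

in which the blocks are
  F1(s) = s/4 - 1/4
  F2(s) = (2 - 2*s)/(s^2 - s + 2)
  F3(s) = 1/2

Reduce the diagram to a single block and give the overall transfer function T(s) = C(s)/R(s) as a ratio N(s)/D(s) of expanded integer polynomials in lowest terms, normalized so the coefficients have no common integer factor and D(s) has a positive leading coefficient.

The answer is (2*s^3 - 4*s^2 + 6*s - 4)/(s^3 + 2*s^2 + 3*s + 10).

Reasoning:
Step 1 - apply the feedback formula to F1, F2: (s^3 - 2*s^2 + 3*s - 2)/(2*s^2 + 6)
Step 2 - close the feedback loop around [F1/(1+F1*F2)], F3: this yields T(s), and no further normalization is needed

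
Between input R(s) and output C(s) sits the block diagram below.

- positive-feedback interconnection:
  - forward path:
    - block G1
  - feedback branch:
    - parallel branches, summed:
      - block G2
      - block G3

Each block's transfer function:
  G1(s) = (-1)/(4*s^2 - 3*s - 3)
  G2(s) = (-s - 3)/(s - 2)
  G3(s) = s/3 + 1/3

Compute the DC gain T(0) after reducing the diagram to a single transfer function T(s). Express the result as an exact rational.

1. parallel reduction of G2, G3; result (s^2 - 4*s - 11)/(3*s - 6)
2. reduce the feedback loop with forward G1 and return (G2+G3); result (6 - 3*s)/(12*s^3 - 32*s^2 + 5*s + 7)
That last expression is T(s); at s = 0 only the constant terms survive, so T(0) = 6/7.

Hence the answer: 6/7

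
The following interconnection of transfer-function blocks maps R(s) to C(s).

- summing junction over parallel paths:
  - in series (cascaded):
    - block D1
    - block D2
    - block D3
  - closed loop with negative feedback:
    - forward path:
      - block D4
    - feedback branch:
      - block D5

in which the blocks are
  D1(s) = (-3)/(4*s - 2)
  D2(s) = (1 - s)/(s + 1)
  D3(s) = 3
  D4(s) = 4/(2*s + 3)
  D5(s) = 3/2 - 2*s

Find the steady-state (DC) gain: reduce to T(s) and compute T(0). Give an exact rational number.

[1] combine D1, D2, D3 in series gives (9*s - 9)/(4*s^2 + 2*s - 2)
[2] feedback reduction of D4, D5 gives (-4)/(6*s - 9)
[3] reduce the parallel group (D1*D2*D3), [D4/(1+D4*D5)] gives (38*s^2 - 143*s + 89)/(24*s^3 - 24*s^2 - 30*s + 18)
Evaluating the step-3 result (the overall T(s)) at s = 0 gives T(0) = 89/18.

Answer: 89/18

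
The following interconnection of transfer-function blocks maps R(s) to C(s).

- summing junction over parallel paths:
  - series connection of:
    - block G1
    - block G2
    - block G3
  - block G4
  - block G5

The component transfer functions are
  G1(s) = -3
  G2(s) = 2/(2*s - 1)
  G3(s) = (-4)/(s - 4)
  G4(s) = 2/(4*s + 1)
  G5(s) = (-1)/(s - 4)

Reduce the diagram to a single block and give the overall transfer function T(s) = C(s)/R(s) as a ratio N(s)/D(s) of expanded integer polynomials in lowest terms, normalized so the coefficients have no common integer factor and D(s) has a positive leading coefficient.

1. multiply G1, G2, G3 (series), giving 24/(2*s^2 - 9*s + 4)
2. add (G1*G2*G3), G4, G5 (parallel), which is the overall transfer function T(s) = C(s)/R(s) in lowest terms

Final answer: (-4*s^2 + 80*s + 33)/(8*s^3 - 34*s^2 + 7*s + 4)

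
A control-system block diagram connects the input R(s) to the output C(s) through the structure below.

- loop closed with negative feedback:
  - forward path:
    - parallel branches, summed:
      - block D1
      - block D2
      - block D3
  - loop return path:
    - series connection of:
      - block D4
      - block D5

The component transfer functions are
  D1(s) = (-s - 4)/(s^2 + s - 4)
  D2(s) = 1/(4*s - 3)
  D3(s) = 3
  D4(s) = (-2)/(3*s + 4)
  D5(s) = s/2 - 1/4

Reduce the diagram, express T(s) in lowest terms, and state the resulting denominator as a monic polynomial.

Step 1 - combine D1, D2, D3 in parallel -> (12*s^3 - 69*s + 44)/(4*s^3 + s^2 - 19*s + 12)
Step 2 - combine D4, D5 in series -> (1 - 2*s)/(6*s + 8)
Step 3 - apply the feedback formula to (D1+D2+D3), (D4*D5) -> (72*s^4 + 96*s^3 - 414*s^2 - 288*s + 352)/(50*s^3 + 32*s^2 - 237*s + 140)
That last expression is T(s), already simplified. Scaling its denominator by 1/50 (the reciprocal of the leading coefficient) yields the monic denominator.

Therefore the answer is s^3 + 16*s^2/25 - 237*s/50 + 14/5.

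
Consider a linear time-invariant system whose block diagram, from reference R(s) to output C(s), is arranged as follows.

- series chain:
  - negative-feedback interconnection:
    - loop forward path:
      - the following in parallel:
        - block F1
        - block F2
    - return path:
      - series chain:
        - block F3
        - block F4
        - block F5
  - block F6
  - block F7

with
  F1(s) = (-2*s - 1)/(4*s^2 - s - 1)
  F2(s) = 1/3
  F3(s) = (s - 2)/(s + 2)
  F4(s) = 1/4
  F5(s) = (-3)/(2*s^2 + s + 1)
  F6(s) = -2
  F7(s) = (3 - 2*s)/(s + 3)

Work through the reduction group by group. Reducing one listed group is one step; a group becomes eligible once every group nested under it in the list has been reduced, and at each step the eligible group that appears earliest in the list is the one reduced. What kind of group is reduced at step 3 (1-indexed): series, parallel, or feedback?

Step 1: sum the parallel branches F1, F2
Step 2: cascade F3, F4, F5
Step 3: close the feedback loop around (F1+F2), (F3*F4*F5)
Step 4: combine [(F1+F2)/(1+(F1+F2)*(F3*F4*F5))], F6, F7 in series
At step 3 the group reduced is feedback.

Answer: feedback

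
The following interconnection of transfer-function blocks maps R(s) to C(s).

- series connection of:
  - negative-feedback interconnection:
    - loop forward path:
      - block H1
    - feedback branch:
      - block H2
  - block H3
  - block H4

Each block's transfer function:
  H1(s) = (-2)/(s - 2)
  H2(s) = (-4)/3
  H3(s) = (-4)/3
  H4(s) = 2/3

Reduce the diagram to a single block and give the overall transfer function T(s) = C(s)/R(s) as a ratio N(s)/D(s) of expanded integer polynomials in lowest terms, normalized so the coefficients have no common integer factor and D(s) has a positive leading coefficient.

[1] collapse the loop (H1 forward, H2 return) gives (-6)/(3*s + 2)
[2] combine [H1/(1+H1*H2)], H3, H4 in series, which is the overall transfer function T(s) = C(s)/R(s) in lowest terms

Hence the answer: 16/(9*s + 6)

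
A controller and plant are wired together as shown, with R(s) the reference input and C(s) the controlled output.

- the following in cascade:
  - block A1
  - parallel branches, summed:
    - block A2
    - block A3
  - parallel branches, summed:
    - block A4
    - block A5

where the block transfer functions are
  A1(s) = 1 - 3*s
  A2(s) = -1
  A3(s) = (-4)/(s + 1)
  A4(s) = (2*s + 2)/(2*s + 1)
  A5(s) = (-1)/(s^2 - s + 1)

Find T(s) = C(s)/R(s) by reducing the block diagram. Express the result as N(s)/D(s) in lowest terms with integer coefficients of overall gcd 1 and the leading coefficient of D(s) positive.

Reducing step by step:

Step 1: parallel reduction of A2, A3; result (-s - 5)/(s + 1)
Step 2: sum the parallel branches A4, A5; result (2*s^3 - 2*s + 1)/(2*s^3 - s^2 + s + 1)
Step 3: reduce the series chain A1, (A2+A3), (A4+A5): this yields T(s), and no further normalization is needed

Answer: (6*s^5 + 28*s^4 - 16*s^3 - 25*s^2 + 24*s - 5)/(2*s^4 + s^3 + 2*s + 1)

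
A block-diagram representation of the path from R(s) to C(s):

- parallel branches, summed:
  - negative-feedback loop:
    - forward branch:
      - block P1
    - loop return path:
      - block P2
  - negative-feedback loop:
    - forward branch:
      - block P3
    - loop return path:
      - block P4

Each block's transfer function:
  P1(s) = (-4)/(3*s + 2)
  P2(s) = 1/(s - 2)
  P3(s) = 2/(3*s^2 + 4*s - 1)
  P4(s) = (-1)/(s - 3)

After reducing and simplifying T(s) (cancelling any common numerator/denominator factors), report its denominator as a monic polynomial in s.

Step 1: feedback reduction of P1, P2; result (8 - 4*s)/(3*s^2 - 4*s - 8)
Step 2: feedback reduction of P3, P4; result (2*s - 6)/(3*s^3 - 5*s^2 - 13*s + 1)
Step 3: add [P1/(1+P1*P2)], [P3/(1+P3*P4)] (parallel); result (-12*s^4 + 50*s^3 - 14*s^2 - 100*s + 56)/(9*s^5 - 27*s^4 - 43*s^3 + 95*s^2 + 100*s - 8)
No further cancellation is possible in the step-3 result, so that is T(s). Its denominator becomes monic after dividing by the leading coefficient 9.

Therefore the answer is s^5 - 3*s^4 - 43*s^3/9 + 95*s^2/9 + 100*s/9 - 8/9.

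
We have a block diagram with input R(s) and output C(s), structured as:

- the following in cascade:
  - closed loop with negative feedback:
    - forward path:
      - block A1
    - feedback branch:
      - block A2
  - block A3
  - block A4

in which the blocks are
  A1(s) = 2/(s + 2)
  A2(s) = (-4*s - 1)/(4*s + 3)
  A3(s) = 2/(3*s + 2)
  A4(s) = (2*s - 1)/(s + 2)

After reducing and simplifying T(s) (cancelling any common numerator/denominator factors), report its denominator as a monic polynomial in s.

Step 1 - close the feedback loop around A1, A2 -> (8*s + 6)/(4*s^2 + 3*s + 4)
Step 2 - multiply [A1/(1+A1*A2)], A3, A4 (series) -> (32*s^2 + 8*s - 12)/(12*s^4 + 41*s^3 + 52*s^2 + 44*s + 16)
T(s) is the step-2 result (common factors already cancelled). Leading coefficient of the denominator: 12. Divide through by 12 for the monic polynomial.

Therefore the answer is s^4 + 41*s^3/12 + 13*s^2/3 + 11*s/3 + 4/3.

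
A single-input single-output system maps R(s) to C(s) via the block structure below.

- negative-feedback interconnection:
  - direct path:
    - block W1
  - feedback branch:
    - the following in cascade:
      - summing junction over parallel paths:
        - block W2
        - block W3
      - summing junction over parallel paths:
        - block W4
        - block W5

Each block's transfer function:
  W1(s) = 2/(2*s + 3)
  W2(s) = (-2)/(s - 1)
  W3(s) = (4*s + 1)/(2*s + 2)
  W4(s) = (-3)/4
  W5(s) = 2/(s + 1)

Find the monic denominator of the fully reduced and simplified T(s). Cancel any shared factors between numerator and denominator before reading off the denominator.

Reducing step by step:

1. combine W2, W3 in parallel -> (4*s^2 - 7*s - 5)/(2*s^2 - 2)
2. add W4, W5 (parallel) -> (5 - 3*s)/(4*s + 4)
3. series reduction of (W2+W3), (W4+W5) -> (-12*s^3 + 41*s^2 - 20*s - 25)/(8*s^3 + 8*s^2 - 8*s - 8)
4. apply the feedback formula to W1, ((W2+W3)*(W4+W5)) -> (8*s^3 + 8*s^2 - 8*s - 8)/(8*s^4 + 8*s^3 + 45*s^2 - 40*s - 37)
That last expression is T(s), already simplified. Scaling its denominator by 1/8 (the reciprocal of the leading coefficient) yields the monic denominator.

Answer: s^4 + s^3 + 45*s^2/8 - 5*s - 37/8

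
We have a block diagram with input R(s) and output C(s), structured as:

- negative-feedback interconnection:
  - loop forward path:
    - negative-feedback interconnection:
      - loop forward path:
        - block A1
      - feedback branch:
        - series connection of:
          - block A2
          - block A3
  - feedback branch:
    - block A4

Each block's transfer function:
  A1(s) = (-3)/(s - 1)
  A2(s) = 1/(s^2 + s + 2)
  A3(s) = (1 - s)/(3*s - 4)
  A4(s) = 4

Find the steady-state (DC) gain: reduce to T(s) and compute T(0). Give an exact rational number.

The answer is 24/101.

Reasoning:
Step 1 - series reduction of A2, A3 -> (1 - s)/(3*s^3 - s^2 + 2*s - 8)
Step 2 - close the feedback loop around A1, (A2*A3) -> (-9*s^3 + 3*s^2 - 6*s + 24)/(3*s^4 - 4*s^3 + 3*s^2 - 7*s + 5)
Step 3 - close the feedback loop around [A1/(1+A1*(A2*A3))], A4 -> (-9*s^3 + 3*s^2 - 6*s + 24)/(3*s^4 - 40*s^3 + 15*s^2 - 31*s + 101)
DC gain: substitute s = 0 into T(s) from step 3: T(0) = 24/101.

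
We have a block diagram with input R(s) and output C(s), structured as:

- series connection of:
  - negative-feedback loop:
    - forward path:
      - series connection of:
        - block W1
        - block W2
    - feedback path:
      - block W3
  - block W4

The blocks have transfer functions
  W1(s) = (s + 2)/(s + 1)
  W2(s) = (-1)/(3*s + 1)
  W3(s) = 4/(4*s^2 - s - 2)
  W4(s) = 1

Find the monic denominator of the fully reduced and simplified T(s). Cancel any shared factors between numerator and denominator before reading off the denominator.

[1] series reduction of W1, W2 = (-s - 2)/(3*s^2 + 4*s + 1)
[2] apply the feedback formula to (W1*W2), W3 = (-4*s^3 - 7*s^2 + 4*s + 4)/(12*s^4 + 13*s^3 - 6*s^2 - 13*s - 10)
[3] reduce the series chain [(W1*W2)/(1+(W1*W2)*W3)], W4 = (-4*s^3 - 7*s^2 + 4*s + 4)/(12*s^4 + 13*s^3 - 6*s^2 - 13*s - 10)
No further cancellation is possible in the step-3 result, so that is T(s). Its denominator becomes monic after dividing by the leading coefficient 12.

Answer: s^4 + 13*s^3/12 - s^2/2 - 13*s/12 - 5/6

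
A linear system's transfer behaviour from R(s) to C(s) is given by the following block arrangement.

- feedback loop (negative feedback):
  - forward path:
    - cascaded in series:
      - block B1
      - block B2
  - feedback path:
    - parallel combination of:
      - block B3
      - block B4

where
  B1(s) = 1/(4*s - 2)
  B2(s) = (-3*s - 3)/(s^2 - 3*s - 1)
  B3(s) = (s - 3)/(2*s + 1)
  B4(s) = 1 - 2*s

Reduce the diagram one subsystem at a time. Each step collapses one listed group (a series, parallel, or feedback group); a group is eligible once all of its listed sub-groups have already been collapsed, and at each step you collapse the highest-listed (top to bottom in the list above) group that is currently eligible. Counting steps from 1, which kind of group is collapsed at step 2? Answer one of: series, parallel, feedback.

Reducing step by step:

Step 1: combine B1, B2 in series
Step 2: reduce the parallel group B3, B4
Step 3: feedback reduction of (B1*B2), (B3+B4)
Step 2: parallel.

Answer: parallel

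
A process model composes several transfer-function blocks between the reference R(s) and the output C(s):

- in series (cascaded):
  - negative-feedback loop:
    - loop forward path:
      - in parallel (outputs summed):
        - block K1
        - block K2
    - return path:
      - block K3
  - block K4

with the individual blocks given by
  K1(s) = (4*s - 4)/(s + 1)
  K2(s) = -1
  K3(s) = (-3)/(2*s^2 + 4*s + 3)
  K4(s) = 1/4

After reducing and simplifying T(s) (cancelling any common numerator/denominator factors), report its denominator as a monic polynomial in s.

Step 1. combine K1, K2 in parallel: (3*s - 5)/(s + 1)
Step 2. close the feedback loop around (K1+K2), K3: (6*s^3 + 2*s^2 - 11*s - 15)/(2*s^3 + 6*s^2 - 2*s + 18)
Step 3. reduce the series chain [(K1+K2)/(1+(K1+K2)*K3)], K4: (6*s^3 + 2*s^2 - 11*s - 15)/(8*s^3 + 24*s^2 - 8*s + 72)
No further cancellation is possible in the step-3 result, so that is T(s). Its denominator becomes monic after dividing by the leading coefficient 8.

Therefore the answer is s^3 + 3*s^2 - s + 9.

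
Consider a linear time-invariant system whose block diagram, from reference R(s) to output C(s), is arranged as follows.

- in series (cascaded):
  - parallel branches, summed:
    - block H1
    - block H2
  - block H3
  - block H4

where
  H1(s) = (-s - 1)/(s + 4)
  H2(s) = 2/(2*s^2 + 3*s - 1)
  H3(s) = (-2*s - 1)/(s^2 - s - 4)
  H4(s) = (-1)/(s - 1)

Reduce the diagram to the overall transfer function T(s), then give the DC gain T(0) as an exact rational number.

The answer is -9/16.

Reasoning:
(1) reduce the parallel group H1, H2 gives (-2*s^3 - 5*s^2 + 9)/(2*s^3 + 11*s^2 + 11*s - 4)
(2) multiply (H1+H2), H3, H4 (series) gives (-4*s^4 - 12*s^3 - 5*s^2 + 18*s + 9)/(2*s^6 + 7*s^5 - 17*s^4 - 51*s^3 + 19*s^2 + 56*s - 16)
That last expression is T(s); at s = 0 only the constant terms survive, so T(0) = 9/(-16) = -9/16.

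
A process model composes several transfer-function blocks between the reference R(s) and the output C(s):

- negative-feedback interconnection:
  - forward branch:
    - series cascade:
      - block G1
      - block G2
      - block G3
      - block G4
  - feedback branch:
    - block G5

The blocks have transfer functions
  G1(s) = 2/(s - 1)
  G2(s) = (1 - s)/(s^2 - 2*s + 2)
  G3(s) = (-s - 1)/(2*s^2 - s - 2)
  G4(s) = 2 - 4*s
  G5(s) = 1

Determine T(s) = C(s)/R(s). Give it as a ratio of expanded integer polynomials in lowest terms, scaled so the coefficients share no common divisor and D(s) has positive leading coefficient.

Step 1 - combine G1, G2, G3, G4 in series = (-8*s^2 - 4*s + 4)/(2*s^4 - 5*s^3 + 4*s^2 + 2*s - 4)
Step 2 - close the feedback loop around (G1*G2*G3*G4), G5: this yields T(s), and no further normalization is needed

Answer: (-8*s^2 - 4*s + 4)/(2*s^4 - 5*s^3 - 4*s^2 - 2*s)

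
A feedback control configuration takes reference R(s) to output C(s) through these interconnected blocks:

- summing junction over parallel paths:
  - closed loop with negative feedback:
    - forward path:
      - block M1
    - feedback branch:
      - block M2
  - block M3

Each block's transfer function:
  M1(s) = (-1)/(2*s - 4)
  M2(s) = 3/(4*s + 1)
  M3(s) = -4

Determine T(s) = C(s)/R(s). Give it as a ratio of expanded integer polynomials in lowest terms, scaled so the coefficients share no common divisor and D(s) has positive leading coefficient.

The answer is (-32*s^2 + 52*s + 27)/(8*s^2 - 14*s - 7).

Reasoning:
Step 1: collapse the loop (M1 forward, M2 return): (-4*s - 1)/(8*s^2 - 14*s - 7)
Step 2: combine [M1/(1+M1*M2)], M3 in parallel, which is the overall transfer function T(s) = C(s)/R(s) in lowest terms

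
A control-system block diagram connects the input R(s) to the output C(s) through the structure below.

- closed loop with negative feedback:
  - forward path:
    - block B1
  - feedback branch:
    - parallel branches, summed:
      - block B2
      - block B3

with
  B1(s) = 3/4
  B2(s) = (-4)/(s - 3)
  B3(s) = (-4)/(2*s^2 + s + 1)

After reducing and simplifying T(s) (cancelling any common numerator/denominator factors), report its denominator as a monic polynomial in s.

Step 1. reduce the parallel group B2, B3 gives (-8*s^2 - 8*s + 8)/(2*s^3 - 5*s^2 - 2*s - 3)
Step 2. apply the feedback formula to B1, (B2+B3) gives (6*s^3 - 15*s^2 - 6*s - 9)/(8*s^3 - 44*s^2 - 32*s + 12)
T(s) is the step-2 result (common factors already cancelled). Leading coefficient of the denominator: 8. Divide through by 8 for the monic polynomial.

Hence the answer: s^3 - 11*s^2/2 - 4*s + 3/2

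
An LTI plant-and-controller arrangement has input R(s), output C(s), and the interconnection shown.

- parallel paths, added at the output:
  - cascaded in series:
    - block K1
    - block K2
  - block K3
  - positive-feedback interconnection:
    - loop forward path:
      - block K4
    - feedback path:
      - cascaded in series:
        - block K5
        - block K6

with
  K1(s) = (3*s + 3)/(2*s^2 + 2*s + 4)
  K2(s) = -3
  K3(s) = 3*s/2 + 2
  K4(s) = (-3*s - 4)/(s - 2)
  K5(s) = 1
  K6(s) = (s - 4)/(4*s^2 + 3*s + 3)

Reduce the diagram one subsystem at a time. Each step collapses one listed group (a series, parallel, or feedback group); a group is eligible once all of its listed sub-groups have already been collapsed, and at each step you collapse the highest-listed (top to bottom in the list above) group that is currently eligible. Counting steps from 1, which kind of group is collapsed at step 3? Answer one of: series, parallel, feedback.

The answer is feedback.

Reasoning:
(1) cascade K1, K2
(2) combine K5, K6 in series
(3) reduce the feedback loop with forward K4 and return (K5*K6)
(4) parallel reduction of (K1*K2), K3, [K4/(1-K4*(K5*K6))]
Step 3: feedback.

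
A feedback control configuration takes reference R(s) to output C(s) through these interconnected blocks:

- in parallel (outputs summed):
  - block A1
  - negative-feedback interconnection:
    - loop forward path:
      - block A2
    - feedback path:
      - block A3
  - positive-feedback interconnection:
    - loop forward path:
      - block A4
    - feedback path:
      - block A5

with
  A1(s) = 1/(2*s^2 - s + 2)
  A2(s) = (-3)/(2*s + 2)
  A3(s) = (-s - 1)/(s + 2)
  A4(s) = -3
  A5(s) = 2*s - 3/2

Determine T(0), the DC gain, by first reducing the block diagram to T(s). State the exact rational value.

Reducing step by step:

[1] apply the feedback formula to A2, A3 gives (-3*s - 6)/(2*s^2 + 9*s + 7)
[2] close the feedback loop around A4, A5 gives (-6)/(12*s - 7)
[3] sum the parallel branches A1, [A2/(1+A2*A3)], [A4/(1-A4*A5)] gives (-96*s^4 - 138*s^3 + 103*s^2 - 189*s - 49)/(48*s^5 + 164*s^4 - 4*s^3 + 69*s^2 + 91*s - 98)
That last expression is T(s); at s = 0 only the constant terms survive, so T(0) = -49/(-98) = 1/2.

Answer: 1/2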